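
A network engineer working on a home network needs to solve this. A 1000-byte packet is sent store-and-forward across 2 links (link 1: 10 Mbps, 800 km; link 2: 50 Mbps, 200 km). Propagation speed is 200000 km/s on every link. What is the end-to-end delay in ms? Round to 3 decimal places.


Packet = 1000 bytes = 8000 bits. Store-and-forward: sum (t_trans + t_prop) per link.
Link 1: t_trans = 8000/(10*10^6) s = 0.8000 ms; t_prop = 800/200000 s = 4.0000 ms; subtotal = 4.8000 ms
Link 2: t_trans = 8000/(50*10^6) s = 0.1600 ms; t_prop = 200/200000 s = 1.0000 ms; subtotal = 1.1600 ms
End-to-end = 4.8000 + 1.1600 = 5.9600 ms -> 5.960 ms (3 dp)

5.960


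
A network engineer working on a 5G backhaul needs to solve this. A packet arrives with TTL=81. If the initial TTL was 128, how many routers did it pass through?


Given: initial TTL = 128, received TTL = 81
Hops = initial TTL - received TTL
Hops = 128 - 81 = 47

47


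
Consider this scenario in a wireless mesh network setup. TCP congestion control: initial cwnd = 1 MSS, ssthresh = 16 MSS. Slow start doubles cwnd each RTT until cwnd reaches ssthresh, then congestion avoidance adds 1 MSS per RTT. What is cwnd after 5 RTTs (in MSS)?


RTT 0: cwnd = 1 MSS (initial)
RTT 1: cwnd = 2 MSS (slow start, doubled)
RTT 2: cwnd = 4 MSS (slow start, doubled)
RTT 3: cwnd = 8 MSS (slow start, doubled)
RTT 4: cwnd = 16 MSS (slow start, doubled)
RTT 5: cwnd = 17 MSS (congestion avoidance, +1)

17


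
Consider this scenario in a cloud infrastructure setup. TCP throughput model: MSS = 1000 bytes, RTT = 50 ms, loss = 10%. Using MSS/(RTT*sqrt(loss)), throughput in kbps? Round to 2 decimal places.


Given: MSS = 1000 bytes, RTT = 50 ms, loss = 10%
RTT in seconds = 50 / 1000 = 0.05
Loss rate = 10% = 0.1
sqrt(loss) = sqrt(0.1) = 0.316227766017
Throughput (bytes/s) = 1000 / (0.05 * 0.316227766017) = 63245.5532
Throughput (kbps) = 63245.5532 * 8 / 1000 = 505.964426 -> 505.96 kbps (2 dp)

505.96


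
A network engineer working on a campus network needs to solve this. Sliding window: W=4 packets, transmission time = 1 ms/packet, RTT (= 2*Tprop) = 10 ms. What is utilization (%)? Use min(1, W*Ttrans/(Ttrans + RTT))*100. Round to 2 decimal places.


Given: W = 4, Ttrans = 1 ms, RTT = 10 ms (= 2 * Tprop, Tprop = 5 ms)
Cycle time = Ttrans + RTT = 1 + 10 = 11 ms (first packet sent until its ACK returns)
W * Ttrans = 4 * 1 = 4 ms of sending per cycle
W * Ttrans / (Ttrans + RTT) = 4 / 11 = 0.363636
U = min(1, 0.363636) = 0.363636
U% = 36.36%

36.36


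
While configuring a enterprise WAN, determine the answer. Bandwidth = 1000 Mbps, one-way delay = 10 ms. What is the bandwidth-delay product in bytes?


Given: bandwidth = 1000 Mbps, delay = 10 ms
BDP in bits = 1000 * 10^6 * 10 / 1000
BDP in bits = 10000000
BDP in bytes = 10000000 / 8 = 1250000

1250000


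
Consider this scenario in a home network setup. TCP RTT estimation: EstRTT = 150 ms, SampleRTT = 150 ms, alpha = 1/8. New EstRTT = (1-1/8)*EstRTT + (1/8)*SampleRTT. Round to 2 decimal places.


Given: EstRTT = 150 ms, SampleRTT = 150 ms, alpha = 1/8
New EstRTT = (1 - alpha) * EstRTT + alpha * SampleRTT
(7/8) * 150 = 131.25
(1/8) * 150 = 18.75
New EstRTT = 131.25 + 18.75 = 150 ms -> 150.00 ms (2 dp)

150.00


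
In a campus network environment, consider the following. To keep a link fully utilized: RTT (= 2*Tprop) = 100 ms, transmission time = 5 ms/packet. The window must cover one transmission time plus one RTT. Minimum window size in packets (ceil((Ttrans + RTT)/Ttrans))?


Given: Ttrans = 5 ms, RTT = 100 ms (= 2 * Tprop, Tprop = 50 ms)
Time until first ACK returns = Ttrans + RTT = 5 + 100 = 105 ms
Need W * Ttrans >= Ttrans + RTT  ->  W >= (Ttrans + RTT) / Ttrans
(Ttrans + RTT) / Ttrans = 105 / 5 = 21
W_min = ceil(21) = 21

21


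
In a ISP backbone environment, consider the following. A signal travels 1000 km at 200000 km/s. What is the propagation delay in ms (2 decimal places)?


Given: distance = 1000 km, speed = 200000 km/s
Delay = distance / speed = 1000 / 200000 seconds
Delay in ms = 1000 * 1000 / 200000
Delay = 5.0000 ms
Rounded to 2 dp = 5.00 ms

5.00


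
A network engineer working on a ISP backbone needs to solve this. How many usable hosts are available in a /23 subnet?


Given: subnet mask /23
Host bits = 32 - 23 = 9
Total addresses = 2^9 = 512
Usable hosts = 512 - 2 (network + broadcast) = 510

510


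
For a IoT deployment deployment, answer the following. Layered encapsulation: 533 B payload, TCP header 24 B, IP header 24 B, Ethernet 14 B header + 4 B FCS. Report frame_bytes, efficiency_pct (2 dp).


TCP segment = 533 + 24 = 557 B
IP packet = 557 + 24 = 581 B
Ethernet frame = 581 + 14 + 4 = 599 B
Efficiency = app / frame = 533 / 599 = 0.889816 = 88.9816% -> 88.98% (2 dp)

599, 88.98


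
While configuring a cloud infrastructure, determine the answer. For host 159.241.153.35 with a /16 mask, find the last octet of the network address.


Given: IP = 159.241.153.35, prefix = /16
Subnet mask = 255.255.0.0
Last octet of IP: 35
Last octet of mask: 0
Network last octet = 35 AND 0 = 0

0


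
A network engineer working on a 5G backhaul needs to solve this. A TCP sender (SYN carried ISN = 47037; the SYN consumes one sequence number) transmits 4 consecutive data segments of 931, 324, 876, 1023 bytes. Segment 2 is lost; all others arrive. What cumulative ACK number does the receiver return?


SYN uses sequence number 47037; first data byte = ISN + 1 = 47038.
Segment 1: SEQ = 47038, len = 931 B, covers [47038, 47968]
Segment 2: SEQ = 47969, len = 324 B, covers [47969, 48292] [LOST]
Segment 3: SEQ = 48293, len = 876 B, covers [48293, 49168]
Segment 4: SEQ = 49169, len = 1023 B, covers [49169, 50191]
In-order data received: bytes [47038, 47968] (segments 1..1).
Segment 2 missing -> gap begins at byte 47969; later segments buffered out of order.
Cumulative ACK = next expected in-order byte = 47038 + 931 = 47969

47969


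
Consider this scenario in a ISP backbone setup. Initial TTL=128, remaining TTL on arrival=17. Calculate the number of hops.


Given: initial TTL = 128, received TTL = 17
Hops = initial TTL - received TTL
Hops = 128 - 17 = 111

111


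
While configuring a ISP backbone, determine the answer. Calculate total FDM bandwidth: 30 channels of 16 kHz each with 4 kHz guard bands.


Given: 30 channels, 16 kHz each, guard = 4 kHz
Channel bandwidth = 30 * 16 = 480 kHz
Guard bands = 29 gaps * 4 kHz = 116 kHz
Total = 480 + 116 = 596 kHz

596


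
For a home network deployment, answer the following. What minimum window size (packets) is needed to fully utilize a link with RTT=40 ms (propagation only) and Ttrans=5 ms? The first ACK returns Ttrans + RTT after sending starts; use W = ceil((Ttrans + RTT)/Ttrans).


Given: Ttrans = 5 ms, RTT = 40 ms (= 2 * Tprop, Tprop = 20 ms)
Time until first ACK returns = Ttrans + RTT = 5 + 40 = 45 ms
Need W * Ttrans >= Ttrans + RTT  ->  W >= (Ttrans + RTT) / Ttrans
(Ttrans + RTT) / Ttrans = 45 / 5 = 9
W_min = ceil(9) = 9

9


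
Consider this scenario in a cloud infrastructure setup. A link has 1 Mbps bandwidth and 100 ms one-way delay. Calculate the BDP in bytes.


Given: bandwidth = 1 Mbps, delay = 100 ms
BDP in bits = 1 * 10^6 * 100 / 1000
BDP in bits = 100000
BDP in bytes = 100000 / 8 = 12500

12500


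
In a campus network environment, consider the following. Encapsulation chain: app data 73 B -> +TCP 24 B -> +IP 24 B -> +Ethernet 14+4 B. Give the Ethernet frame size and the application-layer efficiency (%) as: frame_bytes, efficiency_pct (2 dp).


TCP segment = 73 + 24 = 97 B
IP packet = 97 + 24 = 121 B
Ethernet frame = 121 + 14 + 4 = 139 B
Efficiency = app / frame = 73 / 139 = 0.525180 = 52.5180% -> 52.52% (2 dp)

139, 52.52


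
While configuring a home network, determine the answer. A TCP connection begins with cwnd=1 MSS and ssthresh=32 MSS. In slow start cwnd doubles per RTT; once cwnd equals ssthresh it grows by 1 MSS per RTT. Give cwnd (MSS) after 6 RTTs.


RTT 0: cwnd = 1 MSS (initial)
RTT 1: cwnd = 2 MSS (slow start, doubled)
RTT 2: cwnd = 4 MSS (slow start, doubled)
RTT 3: cwnd = 8 MSS (slow start, doubled)
RTT 4: cwnd = 16 MSS (slow start, doubled)
RTT 5: cwnd = 32 MSS (slow start, doubled)
RTT 6: cwnd = 33 MSS (congestion avoidance, +1)

33


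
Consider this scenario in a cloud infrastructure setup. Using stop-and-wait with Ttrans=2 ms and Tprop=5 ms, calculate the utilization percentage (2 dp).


Given: Ttrans = 2 ms, Tprop = 5 ms
RTT = 2 * Tprop = 2 * 5 = 10 ms
U = Ttrans / (Ttrans + RTT)
U = 2 / (2 + 10)
U = 2 / 12 = 0.166667
U% = 16.67%

16.67


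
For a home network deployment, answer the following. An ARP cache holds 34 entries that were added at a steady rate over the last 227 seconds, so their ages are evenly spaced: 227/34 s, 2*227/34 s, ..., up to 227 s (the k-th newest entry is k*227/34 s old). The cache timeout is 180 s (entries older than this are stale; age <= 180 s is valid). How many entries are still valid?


Ages are k * 227/34 s for k = 1..34 (spacing = 6.6765 s).
Entry k is valid iff k * 227/34 <= 180 iff k <= 34 * 180 / 227 = 26.9604
n_valid = floor(26.9604) = 26
(n_stale = 34 - 26 = 8)

26


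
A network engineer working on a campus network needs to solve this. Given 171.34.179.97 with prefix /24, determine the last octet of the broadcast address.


Given: IP = 171.34.179.97, prefix = /24
Host bits = 32 - 24 = 8
Network last octet = 97 AND mask = 0
Host part size = 2^8 - 1 = 255
Broadcast last octet = 0 OR 255 = 255

255


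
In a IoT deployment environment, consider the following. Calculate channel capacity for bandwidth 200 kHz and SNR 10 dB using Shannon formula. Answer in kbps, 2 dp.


Given: B = 200 kHz, SNR = 10 dB
SNR linear = 10^(10/10) = 10
1 + SNR = 11
log2(11) = 3.4594316186
C = 200 * 1000 * 3.4594316186 = 691886.3237 bps
C = 691.886324 kbps -> 691.89 kbps (2 dp)

691.89


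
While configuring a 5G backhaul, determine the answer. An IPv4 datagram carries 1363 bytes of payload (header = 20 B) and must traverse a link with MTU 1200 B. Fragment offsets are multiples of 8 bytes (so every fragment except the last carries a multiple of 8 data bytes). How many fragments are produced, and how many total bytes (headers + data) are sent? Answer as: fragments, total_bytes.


Max data per non-final fragment = floor((MTU - header)/8)*8 = floor((1200 - 20)/8)*8 = floor(1180/8)*8 = 1176 B
Final fragment needs no 8-byte alignment: it can carry up to MTU - header = 1180 B
Non-final fragments needed = ceil((payload - 1180) / 1176) = ceil(183/1176) = ceil(0.1556) = 1
Number of fragments = 1 + 1 = 2
Fragment sizes (data): 1 * 1176 B + 187 B (last, 187 <= 1180 OK)
Total bytes sent = payload + n_frags * header = 1363 + 2*20 = 1363 + 40 = 1403 B

2, 1403


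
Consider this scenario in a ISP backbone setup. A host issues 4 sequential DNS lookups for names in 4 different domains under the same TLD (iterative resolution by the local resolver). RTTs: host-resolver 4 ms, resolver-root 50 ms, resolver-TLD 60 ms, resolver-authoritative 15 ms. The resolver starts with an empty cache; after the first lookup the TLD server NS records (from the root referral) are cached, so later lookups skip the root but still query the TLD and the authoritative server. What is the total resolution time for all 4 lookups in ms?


Lookup 1 (cold cache): local + root + TLD + auth = 4 + 50 + 60 + 15 = 129 ms
Lookups 2..4 (TLD NS cached -> skip root; new domain -> still ask TLD and auth): local + TLD + auth = 4 + 60 + 15 = 79 ms each
Remaining 3 lookups: 3 * 79 = 237 ms
Total = 129 + 237 = 366 ms

366


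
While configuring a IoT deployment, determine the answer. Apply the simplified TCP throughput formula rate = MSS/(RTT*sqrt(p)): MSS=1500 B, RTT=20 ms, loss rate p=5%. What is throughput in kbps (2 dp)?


Given: MSS = 1500 bytes, RTT = 20 ms, loss = 5%
RTT in seconds = 20 / 1000 = 0.02
Loss rate = 5% = 0.05
sqrt(loss) = sqrt(0.05) = 0.223606797750
Throughput (bytes/s) = 1500 / (0.02 * 0.223606797750) = 335410.1966
Throughput (kbps) = 335410.1966 * 8 / 1000 = 2683.281573 -> 2683.28 kbps (2 dp)

2683.28


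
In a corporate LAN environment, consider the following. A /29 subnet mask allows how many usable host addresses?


Given: subnet mask /29
Host bits = 32 - 29 = 3
Total addresses = 2^3 = 8
Usable hosts = 8 - 2 (network + broadcast) = 6

6


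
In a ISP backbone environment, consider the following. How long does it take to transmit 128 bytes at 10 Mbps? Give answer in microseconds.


Given: packet = 128 bytes, bandwidth = 10 Mbps
Packet in bits = 128 * 8 = 1024 bits
Bandwidth = 10 * 10^6 = 10000000 bps
Time = 1024 / 10000000 seconds
Time in us = 1024 * 10^6 / 10000000 = 102.4

102.4


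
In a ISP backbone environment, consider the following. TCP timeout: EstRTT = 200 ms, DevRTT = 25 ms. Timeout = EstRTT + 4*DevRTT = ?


Given: EstRTT = 200 ms, DevRTT = 25 ms
Timeout = EstRTT + 4 * DevRTT
4 * DevRTT = 4 * 25 = 100
Timeout = 200 + 100 = 300 ms

300


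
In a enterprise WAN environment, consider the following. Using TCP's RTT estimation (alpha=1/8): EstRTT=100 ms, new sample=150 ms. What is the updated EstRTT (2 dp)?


Given: EstRTT = 100 ms, SampleRTT = 150 ms, alpha = 1/8
New EstRTT = (1 - alpha) * EstRTT + alpha * SampleRTT
(7/8) * 100 = 87.5
(1/8) * 150 = 18.75
New EstRTT = 87.5 + 18.75 = 106.25 ms -> 106.25 ms (2 dp)

106.25


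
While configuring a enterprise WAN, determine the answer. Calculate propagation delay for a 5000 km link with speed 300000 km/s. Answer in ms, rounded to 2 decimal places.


Given: distance = 5000 km, speed = 300000 km/s
Delay = distance / speed = 5000 / 300000 seconds
Delay in ms = 5000 * 1000 / 300000
Delay = 16.6667 ms
Rounded to 2 dp = 16.67 ms

16.67


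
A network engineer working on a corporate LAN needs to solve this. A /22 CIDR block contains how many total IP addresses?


Given: CIDR prefix /22
Host bits = 32 - 22 = 10
Total addresses = 2^10 = 1024

1024


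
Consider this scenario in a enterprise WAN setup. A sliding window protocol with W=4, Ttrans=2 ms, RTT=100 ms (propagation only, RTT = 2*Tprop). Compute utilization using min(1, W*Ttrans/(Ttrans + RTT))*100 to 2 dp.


Given: W = 4, Ttrans = 2 ms, RTT = 100 ms (= 2 * Tprop, Tprop = 50 ms)
Cycle time = Ttrans + RTT = 2 + 100 = 102 ms (first packet sent until its ACK returns)
W * Ttrans = 4 * 2 = 8 ms of sending per cycle
W * Ttrans / (Ttrans + RTT) = 8 / 102 = 0.078431
U = min(1, 0.078431) = 0.078431
U% = 7.84%

7.84


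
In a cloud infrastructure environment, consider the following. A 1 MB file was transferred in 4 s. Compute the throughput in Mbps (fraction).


Given: file = 1 MB, time = 4 s
File in Mb = 1 * 8 = 8 Mb
Throughput = 8 / 4 Mbps
Throughput = 2 Mbps

2


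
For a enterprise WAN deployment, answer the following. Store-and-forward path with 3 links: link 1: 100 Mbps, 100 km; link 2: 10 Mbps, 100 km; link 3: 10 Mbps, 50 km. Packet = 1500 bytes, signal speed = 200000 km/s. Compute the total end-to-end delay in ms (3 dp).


Packet = 1500 bytes = 12000 bits. Store-and-forward: sum (t_trans + t_prop) per link.
Link 1: t_trans = 12000/(100*10^6) s = 0.1200 ms; t_prop = 100/200000 s = 0.5000 ms; subtotal = 0.6200 ms
Link 2: t_trans = 12000/(10*10^6) s = 1.2000 ms; t_prop = 100/200000 s = 0.5000 ms; subtotal = 1.7000 ms
Link 3: t_trans = 12000/(10*10^6) s = 1.2000 ms; t_prop = 50/200000 s = 0.2500 ms; subtotal = 1.4500 ms
End-to-end = 0.6200 + 1.7000 + 1.4500 = 3.7700 ms -> 3.770 ms (3 dp)

3.770


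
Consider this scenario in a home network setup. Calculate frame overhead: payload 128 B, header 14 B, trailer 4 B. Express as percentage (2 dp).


Given: payload = 128 B, header = 14 B, trailer = 4 B
Overhead bytes = header + trailer = 14 + 4 = 18
Total frame = payload + overhead = 128 + 18 = 146
Overhead % = 18 / 146 * 100 = 12.3288% -> 12.33% (2 dp)

12.33


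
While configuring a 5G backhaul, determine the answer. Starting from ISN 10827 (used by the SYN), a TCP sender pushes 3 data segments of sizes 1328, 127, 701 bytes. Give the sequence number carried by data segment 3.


The SYN occupies sequence number ISN = 10827, so the first data byte is ISN + 1 = 10828.
SEQ of data segment i = (ISN + 1) + sum of payload sizes of segments 1..i-1.
Segment 1: SEQ = 10828, payload = 1328 bytes
Segment 2: SEQ = 12156, payload = 127 bytes
Segment 3: SEQ = 12283, payload = 701 bytes
SEQ of segment 3 = 10828 + 1328 + 127 = 12283

12283


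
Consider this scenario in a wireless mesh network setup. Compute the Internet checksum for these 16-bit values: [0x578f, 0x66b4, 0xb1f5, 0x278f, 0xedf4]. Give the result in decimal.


Given words: [0x578f, 0x66b4, 0xb1f5, 0x278f, 0xedf4]
Step 1: Sum all words
Raw sum = 22415 + 26292 + 45557 + 10127 + 60916 = 165307
Step 2: Fold carry: (34235 + 2) = 34237
One's complement = ~34237 & 0xFFFF = 31298

31298


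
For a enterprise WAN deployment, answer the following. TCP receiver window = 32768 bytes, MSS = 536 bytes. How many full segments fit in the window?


Given: RWND = 32768 bytes, MSS = 536 bytes
Full segments = floor(RWND / MSS)
Full segments = floor(32768 / 536)
Full segments = floor(61.1343) = 61

61


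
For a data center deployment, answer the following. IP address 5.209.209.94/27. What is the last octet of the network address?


Given: IP = 5.209.209.94, prefix = /27
Subnet mask = 255.255.255.224
Last octet of IP: 94
Last octet of mask: 224
Network last octet = 94 AND 224 = 64

64


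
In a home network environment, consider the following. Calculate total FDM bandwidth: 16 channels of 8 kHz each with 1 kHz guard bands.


Given: 16 channels, 8 kHz each, guard = 1 kHz
Channel bandwidth = 16 * 8 = 128 kHz
Guard bands = 15 gaps * 1 kHz = 15 kHz
Total = 128 + 15 = 143 kHz

143


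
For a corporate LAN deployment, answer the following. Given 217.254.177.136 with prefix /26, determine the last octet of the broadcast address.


Given: IP = 217.254.177.136, prefix = /26
Host bits = 32 - 26 = 6
Network last octet = 136 AND mask = 128
Host part size = 2^6 - 1 = 63
Broadcast last octet = 128 OR 63 = 191

191


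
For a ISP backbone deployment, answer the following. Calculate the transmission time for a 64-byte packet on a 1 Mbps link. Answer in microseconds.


Given: packet = 64 bytes, bandwidth = 1 Mbps
Packet in bits = 64 * 8 = 512 bits
Bandwidth = 1 * 10^6 = 1000000 bps
Time = 512 / 1000000 seconds
Time in us = 512 * 10^6 / 1000000 = 512

512


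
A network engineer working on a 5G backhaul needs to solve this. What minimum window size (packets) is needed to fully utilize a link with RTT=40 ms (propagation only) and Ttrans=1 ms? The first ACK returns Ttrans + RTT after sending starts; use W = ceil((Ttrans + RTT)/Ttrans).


Given: Ttrans = 1 ms, RTT = 40 ms (= 2 * Tprop, Tprop = 20 ms)
Time until first ACK returns = Ttrans + RTT = 1 + 40 = 41 ms
Need W * Ttrans >= Ttrans + RTT  ->  W >= (Ttrans + RTT) / Ttrans
(Ttrans + RTT) / Ttrans = 41 / 1 = 41
W_min = ceil(41) = 41

41


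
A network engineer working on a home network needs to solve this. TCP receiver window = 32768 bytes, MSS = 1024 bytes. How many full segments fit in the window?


Given: RWND = 32768 bytes, MSS = 1024 bytes
Full segments = floor(RWND / MSS)
Full segments = floor(32768 / 1024)
Full segments = floor(32.0) = 32

32


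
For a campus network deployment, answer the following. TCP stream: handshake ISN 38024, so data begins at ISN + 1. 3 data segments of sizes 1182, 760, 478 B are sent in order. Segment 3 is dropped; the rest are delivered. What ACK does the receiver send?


SYN uses sequence number 38024; first data byte = ISN + 1 = 38025.
Segment 1: SEQ = 38025, len = 1182 B, covers [38025, 39206]
Segment 2: SEQ = 39207, len = 760 B, covers [39207, 39966]
Segment 3: SEQ = 39967, len = 478 B, covers [39967, 40444] [LOST]
In-order data received: bytes [38025, 39966] (segments 1..2).
Segment 3 missing -> gap begins at byte 39967.
Cumulative ACK = next expected in-order byte = 38025 + 1182 + 760 = 39967

39967


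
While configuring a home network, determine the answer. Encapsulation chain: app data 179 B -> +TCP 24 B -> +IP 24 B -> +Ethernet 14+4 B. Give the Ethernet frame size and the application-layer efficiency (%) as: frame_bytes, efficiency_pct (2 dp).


TCP segment = 179 + 24 = 203 B
IP packet = 203 + 24 = 227 B
Ethernet frame = 227 + 14 + 4 = 245 B
Efficiency = app / frame = 179 / 245 = 0.730612 = 73.0612% -> 73.06% (2 dp)

245, 73.06


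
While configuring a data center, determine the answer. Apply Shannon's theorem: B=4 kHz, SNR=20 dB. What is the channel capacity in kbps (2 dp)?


Given: B = 4 kHz, SNR = 20 dB
SNR linear = 10^(20/10) = 100
1 + SNR = 101
log2(101) = 6.6582114828
C = 4 * 1000 * 6.6582114828 = 26632.8459 bps
C = 26.632846 kbps -> 26.63 kbps (2 dp)

26.63


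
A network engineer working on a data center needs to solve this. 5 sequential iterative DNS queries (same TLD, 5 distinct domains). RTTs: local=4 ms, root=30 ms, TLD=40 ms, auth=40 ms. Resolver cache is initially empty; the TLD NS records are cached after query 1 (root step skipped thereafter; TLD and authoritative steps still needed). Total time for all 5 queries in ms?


Lookup 1 (cold cache): local + root + TLD + auth = 4 + 30 + 40 + 40 = 114 ms
Lookups 2..5 (TLD NS cached -> skip root; new domain -> still ask TLD and auth): local + TLD + auth = 4 + 40 + 40 = 84 ms each
Remaining 4 lookups: 4 * 84 = 336 ms
Total = 114 + 336 = 450 ms

450


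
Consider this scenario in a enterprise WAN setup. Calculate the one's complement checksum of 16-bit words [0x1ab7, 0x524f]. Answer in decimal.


Given words: [0x1ab7, 0x524f]
Step 1: Sum all words
Raw sum = 6839 + 21071 = 27910
One's complement = ~27910 & 0xFFFF = 37625

37625


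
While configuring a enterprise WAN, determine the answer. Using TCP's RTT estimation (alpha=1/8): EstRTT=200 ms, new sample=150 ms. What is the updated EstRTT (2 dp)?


Given: EstRTT = 200 ms, SampleRTT = 150 ms, alpha = 1/8
New EstRTT = (1 - alpha) * EstRTT + alpha * SampleRTT
(7/8) * 200 = 175
(1/8) * 150 = 18.75
New EstRTT = 175 + 18.75 = 193.75 ms -> 193.75 ms (2 dp)

193.75


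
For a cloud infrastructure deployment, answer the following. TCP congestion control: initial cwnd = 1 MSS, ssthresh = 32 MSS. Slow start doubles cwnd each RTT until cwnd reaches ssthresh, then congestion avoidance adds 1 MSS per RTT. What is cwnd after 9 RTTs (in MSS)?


RTT 0: cwnd = 1 MSS (initial)
RTT 1: cwnd = 2 MSS (slow start, doubled)
RTT 2: cwnd = 4 MSS (slow start, doubled)
RTT 3: cwnd = 8 MSS (slow start, doubled)
RTT 4: cwnd = 16 MSS (slow start, doubled)
RTT 5: cwnd = 32 MSS (slow start, doubled)
RTT 6: cwnd = 33 MSS (congestion avoidance, +1)
RTT 7: cwnd = 34 MSS (congestion avoidance, +1)
RTT 8: cwnd = 35 MSS (congestion avoidance, +1)
RTT 9: cwnd = 36 MSS (congestion avoidance, +1)

36


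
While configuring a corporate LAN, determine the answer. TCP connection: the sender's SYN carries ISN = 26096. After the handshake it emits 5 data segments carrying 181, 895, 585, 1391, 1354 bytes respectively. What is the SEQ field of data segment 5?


The SYN occupies sequence number ISN = 26096, so the first data byte is ISN + 1 = 26097.
SEQ of data segment i = (ISN + 1) + sum of payload sizes of segments 1..i-1.
Segment 1: SEQ = 26097, payload = 181 bytes
Segment 2: SEQ = 26278, payload = 895 bytes
Segment 3: SEQ = 27173, payload = 585 bytes
Segment 4: SEQ = 27758, payload = 1391 bytes
Segment 5: SEQ = 29149, payload = 1354 bytes
SEQ of segment 5 = 26097 + 181 + 895 + 585 + 1391 = 29149

29149


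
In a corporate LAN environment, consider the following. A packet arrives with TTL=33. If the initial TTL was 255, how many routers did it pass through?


Given: initial TTL = 255, received TTL = 33
Hops = initial TTL - received TTL
Hops = 255 - 33 = 222

222


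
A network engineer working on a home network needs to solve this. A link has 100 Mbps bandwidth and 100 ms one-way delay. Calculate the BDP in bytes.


Given: bandwidth = 100 Mbps, delay = 100 ms
BDP in bits = 100 * 10^6 * 100 / 1000
BDP in bits = 10000000
BDP in bytes = 10000000 / 8 = 1250000

1250000


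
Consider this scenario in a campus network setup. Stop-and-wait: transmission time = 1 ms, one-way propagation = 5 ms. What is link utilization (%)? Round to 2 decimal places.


Given: Ttrans = 1 ms, Tprop = 5 ms
RTT = 2 * Tprop = 2 * 5 = 10 ms
U = Ttrans / (Ttrans + RTT)
U = 1 / (1 + 10)
U = 1 / 11 = 0.090909
U% = 9.09%

9.09


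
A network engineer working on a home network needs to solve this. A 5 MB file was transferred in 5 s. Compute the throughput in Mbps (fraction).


Given: file = 5 MB, time = 5 s
File in Mb = 5 * 8 = 40 Mb
Throughput = 40 / 5 Mbps
Throughput = 8 Mbps

8


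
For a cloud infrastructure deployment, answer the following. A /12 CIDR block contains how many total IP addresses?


Given: CIDR prefix /12
Host bits = 32 - 12 = 20
Total addresses = 2^20 = 1048576

1048576


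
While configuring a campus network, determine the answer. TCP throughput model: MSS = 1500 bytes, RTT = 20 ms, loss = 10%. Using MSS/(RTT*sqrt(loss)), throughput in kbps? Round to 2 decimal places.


Given: MSS = 1500 bytes, RTT = 20 ms, loss = 10%
RTT in seconds = 20 / 1000 = 0.02
Loss rate = 10% = 0.1
sqrt(loss) = sqrt(0.1) = 0.316227766017
Throughput (bytes/s) = 1500 / (0.02 * 0.316227766017) = 237170.8245
Throughput (kbps) = 237170.8245 * 8 / 1000 = 1897.366596 -> 1897.37 kbps (2 dp)

1897.37


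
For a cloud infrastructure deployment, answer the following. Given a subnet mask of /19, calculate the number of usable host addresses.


Given: subnet mask /19
Host bits = 32 - 19 = 13
Total addresses = 2^13 = 8192
Usable hosts = 8192 - 2 (network + broadcast) = 8190

8190


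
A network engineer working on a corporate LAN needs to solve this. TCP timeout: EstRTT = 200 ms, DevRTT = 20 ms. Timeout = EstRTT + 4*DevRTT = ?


Given: EstRTT = 200 ms, DevRTT = 20 ms
Timeout = EstRTT + 4 * DevRTT
4 * DevRTT = 4 * 20 = 80
Timeout = 200 + 80 = 280 ms

280


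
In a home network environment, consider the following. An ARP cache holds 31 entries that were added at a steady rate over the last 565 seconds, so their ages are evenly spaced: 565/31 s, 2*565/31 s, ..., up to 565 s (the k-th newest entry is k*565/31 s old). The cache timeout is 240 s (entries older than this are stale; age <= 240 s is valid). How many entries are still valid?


Ages are k * 565/31 s for k = 1..31 (spacing = 18.2258 s).
Entry k is valid iff k * 565/31 <= 240 iff k <= 31 * 240 / 565 = 13.1681
n_valid = floor(13.1681) = 13
(n_stale = 31 - 13 = 18)

13


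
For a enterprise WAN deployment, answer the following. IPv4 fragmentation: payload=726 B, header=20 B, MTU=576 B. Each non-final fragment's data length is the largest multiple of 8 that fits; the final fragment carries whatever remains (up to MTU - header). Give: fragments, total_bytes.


Max data per non-final fragment = floor((MTU - header)/8)*8 = floor((576 - 20)/8)*8 = floor(556/8)*8 = 552 B
Final fragment needs no 8-byte alignment: it can carry up to MTU - header = 556 B
Non-final fragments needed = ceil((payload - 556) / 552) = ceil(170/552) = ceil(0.3080) = 1
Number of fragments = 1 + 1 = 2
Fragment sizes (data): 1 * 552 B + 174 B (last, 174 <= 556 OK)
Total bytes sent = payload + n_frags * header = 726 + 2*20 = 726 + 40 = 766 B

2, 766


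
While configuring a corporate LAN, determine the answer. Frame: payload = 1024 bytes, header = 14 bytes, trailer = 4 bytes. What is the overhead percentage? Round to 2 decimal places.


Given: payload = 1024 B, header = 14 B, trailer = 4 B
Overhead bytes = header + trailer = 14 + 4 = 18
Total frame = payload + overhead = 1024 + 18 = 1042
Overhead % = 18 / 1042 * 100 = 1.7274% -> 1.73% (2 dp)

1.73


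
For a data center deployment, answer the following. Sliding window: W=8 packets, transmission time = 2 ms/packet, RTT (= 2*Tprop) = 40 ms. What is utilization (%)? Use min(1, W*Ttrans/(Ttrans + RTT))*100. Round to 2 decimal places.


Given: W = 8, Ttrans = 2 ms, RTT = 40 ms (= 2 * Tprop, Tprop = 20 ms)
Cycle time = Ttrans + RTT = 2 + 40 = 42 ms (first packet sent until its ACK returns)
W * Ttrans = 8 * 2 = 16 ms of sending per cycle
W * Ttrans / (Ttrans + RTT) = 16 / 42 = 0.380952
U = min(1, 0.380952) = 0.380952
U% = 38.10%

38.10


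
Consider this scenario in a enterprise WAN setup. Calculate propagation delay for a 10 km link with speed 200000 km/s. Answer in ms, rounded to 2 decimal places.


Given: distance = 10 km, speed = 200000 km/s
Delay = distance / speed = 10 / 200000 seconds
Delay in ms = 10 * 1000 / 200000
Delay = 0.0500 ms
Rounded to 2 dp = 0.05 ms

0.05


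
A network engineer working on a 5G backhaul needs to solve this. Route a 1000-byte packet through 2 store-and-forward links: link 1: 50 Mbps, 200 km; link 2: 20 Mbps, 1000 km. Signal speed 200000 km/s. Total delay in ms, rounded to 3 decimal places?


Packet = 1000 bytes = 8000 bits. Store-and-forward: sum (t_trans + t_prop) per link.
Link 1: t_trans = 8000/(50*10^6) s = 0.1600 ms; t_prop = 200/200000 s = 1.0000 ms; subtotal = 1.1600 ms
Link 2: t_trans = 8000/(20*10^6) s = 0.4000 ms; t_prop = 1000/200000 s = 5.0000 ms; subtotal = 5.4000 ms
End-to-end = 1.1600 + 5.4000 = 6.5600 ms -> 6.560 ms (3 dp)

6.560


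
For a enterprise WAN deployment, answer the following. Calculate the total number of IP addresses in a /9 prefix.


Given: CIDR prefix /9
Host bits = 32 - 9 = 23
Total addresses = 2^23 = 8388608

8388608


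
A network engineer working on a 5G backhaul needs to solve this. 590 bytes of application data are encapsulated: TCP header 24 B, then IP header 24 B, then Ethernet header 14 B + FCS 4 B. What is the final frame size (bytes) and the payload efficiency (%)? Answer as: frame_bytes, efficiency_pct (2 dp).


TCP segment = 590 + 24 = 614 B
IP packet = 614 + 24 = 638 B
Ethernet frame = 638 + 14 + 4 = 656 B
Efficiency = app / frame = 590 / 656 = 0.899390 = 89.9390% -> 89.94% (2 dp)

656, 89.94


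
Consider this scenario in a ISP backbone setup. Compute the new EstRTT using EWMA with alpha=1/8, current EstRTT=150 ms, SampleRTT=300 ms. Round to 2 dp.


Given: EstRTT = 150 ms, SampleRTT = 300 ms, alpha = 1/8
New EstRTT = (1 - alpha) * EstRTT + alpha * SampleRTT
(7/8) * 150 = 131.25
(1/8) * 300 = 37.5
New EstRTT = 131.25 + 37.5 = 168.75 ms -> 168.75 ms (2 dp)

168.75


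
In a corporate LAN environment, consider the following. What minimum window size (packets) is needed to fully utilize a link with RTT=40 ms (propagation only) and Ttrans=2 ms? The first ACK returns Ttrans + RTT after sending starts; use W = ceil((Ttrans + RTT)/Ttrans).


Given: Ttrans = 2 ms, RTT = 40 ms (= 2 * Tprop, Tprop = 20 ms)
Time until first ACK returns = Ttrans + RTT = 2 + 40 = 42 ms
Need W * Ttrans >= Ttrans + RTT  ->  W >= (Ttrans + RTT) / Ttrans
(Ttrans + RTT) / Ttrans = 42 / 2 = 21
W_min = ceil(21) = 21

21


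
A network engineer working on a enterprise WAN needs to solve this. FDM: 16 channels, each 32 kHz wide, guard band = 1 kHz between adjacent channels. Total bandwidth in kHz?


Given: 16 channels, 32 kHz each, guard = 1 kHz
Channel bandwidth = 16 * 32 = 512 kHz
Guard bands = 15 gaps * 1 kHz = 15 kHz
Total = 512 + 15 = 527 kHz

527


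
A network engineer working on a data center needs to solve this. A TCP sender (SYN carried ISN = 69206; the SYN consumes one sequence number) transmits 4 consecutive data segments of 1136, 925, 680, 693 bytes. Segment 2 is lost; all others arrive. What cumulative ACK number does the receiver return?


SYN uses sequence number 69206; first data byte = ISN + 1 = 69207.
Segment 1: SEQ = 69207, len = 1136 B, covers [69207, 70342]
Segment 2: SEQ = 70343, len = 925 B, covers [70343, 71267] [LOST]
Segment 3: SEQ = 71268, len = 680 B, covers [71268, 71947]
Segment 4: SEQ = 71948, len = 693 B, covers [71948, 72640]
In-order data received: bytes [69207, 70342] (segments 1..1).
Segment 2 missing -> gap begins at byte 70343; later segments buffered out of order.
Cumulative ACK = next expected in-order byte = 69207 + 1136 = 70343

70343


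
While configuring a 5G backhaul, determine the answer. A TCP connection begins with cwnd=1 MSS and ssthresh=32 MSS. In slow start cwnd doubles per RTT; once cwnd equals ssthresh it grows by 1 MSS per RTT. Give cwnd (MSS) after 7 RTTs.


RTT 0: cwnd = 1 MSS (initial)
RTT 1: cwnd = 2 MSS (slow start, doubled)
RTT 2: cwnd = 4 MSS (slow start, doubled)
RTT 3: cwnd = 8 MSS (slow start, doubled)
RTT 4: cwnd = 16 MSS (slow start, doubled)
RTT 5: cwnd = 32 MSS (slow start, doubled)
RTT 6: cwnd = 33 MSS (congestion avoidance, +1)
RTT 7: cwnd = 34 MSS (congestion avoidance, +1)

34


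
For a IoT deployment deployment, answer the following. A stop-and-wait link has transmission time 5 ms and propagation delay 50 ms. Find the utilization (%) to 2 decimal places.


Given: Ttrans = 5 ms, Tprop = 50 ms
RTT = 2 * Tprop = 2 * 50 = 100 ms
U = Ttrans / (Ttrans + RTT)
U = 5 / (5 + 100)
U = 5 / 105 = 0.047619
U% = 4.76%

4.76


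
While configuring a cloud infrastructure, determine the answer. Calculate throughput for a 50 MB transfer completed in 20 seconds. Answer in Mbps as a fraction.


Given: file = 50 MB, time = 20 s
File in Mb = 50 * 8 = 400 Mb
Throughput = 400 / 20 Mbps
Throughput = 20 Mbps

20


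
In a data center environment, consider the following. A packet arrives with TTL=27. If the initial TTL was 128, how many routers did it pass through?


Given: initial TTL = 128, received TTL = 27
Hops = initial TTL - received TTL
Hops = 128 - 27 = 101

101


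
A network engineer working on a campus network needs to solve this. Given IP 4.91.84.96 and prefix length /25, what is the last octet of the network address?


Given: IP = 4.91.84.96, prefix = /25
Subnet mask = 255.255.255.128
Last octet of IP: 96
Last octet of mask: 128
Network last octet = 96 AND 128 = 0

0


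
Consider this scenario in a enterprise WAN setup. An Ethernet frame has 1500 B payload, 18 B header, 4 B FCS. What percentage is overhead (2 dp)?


Given: payload = 1500 B, header = 18 B, trailer = 4 B
Overhead bytes = header + trailer = 18 + 4 = 22
Total frame = payload + overhead = 1500 + 22 = 1522
Overhead % = 22 / 1522 * 100 = 1.4455% -> 1.45% (2 dp)

1.45


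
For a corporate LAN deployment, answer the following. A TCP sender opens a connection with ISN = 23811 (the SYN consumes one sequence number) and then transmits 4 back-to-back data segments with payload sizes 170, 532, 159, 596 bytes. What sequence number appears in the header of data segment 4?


The SYN occupies sequence number ISN = 23811, so the first data byte is ISN + 1 = 23812.
SEQ of data segment i = (ISN + 1) + sum of payload sizes of segments 1..i-1.
Segment 1: SEQ = 23812, payload = 170 bytes
Segment 2: SEQ = 23982, payload = 532 bytes
Segment 3: SEQ = 24514, payload = 159 bytes
Segment 4: SEQ = 24673, payload = 596 bytes
SEQ of segment 4 = 23812 + 170 + 532 + 159 = 24673

24673


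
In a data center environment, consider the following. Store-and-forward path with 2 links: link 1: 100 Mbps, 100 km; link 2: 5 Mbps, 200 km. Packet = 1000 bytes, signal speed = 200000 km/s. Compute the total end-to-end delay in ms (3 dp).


Packet = 1000 bytes = 8000 bits. Store-and-forward: sum (t_trans + t_prop) per link.
Link 1: t_trans = 8000/(100*10^6) s = 0.0800 ms; t_prop = 100/200000 s = 0.5000 ms; subtotal = 0.5800 ms
Link 2: t_trans = 8000/(5*10^6) s = 1.6000 ms; t_prop = 200/200000 s = 1.0000 ms; subtotal = 2.6000 ms
End-to-end = 0.5800 + 2.6000 = 3.1800 ms -> 3.180 ms (3 dp)

3.180


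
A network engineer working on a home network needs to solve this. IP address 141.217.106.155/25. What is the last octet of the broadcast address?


Given: IP = 141.217.106.155, prefix = /25
Host bits = 32 - 25 = 7
Network last octet = 155 AND mask = 128
Host part size = 2^7 - 1 = 127
Broadcast last octet = 128 OR 127 = 255

255


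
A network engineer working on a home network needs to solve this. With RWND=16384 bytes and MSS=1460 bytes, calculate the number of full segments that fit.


Given: RWND = 16384 bytes, MSS = 1460 bytes
Full segments = floor(RWND / MSS)
Full segments = floor(16384 / 1460)
Full segments = floor(11.2219) = 11

11


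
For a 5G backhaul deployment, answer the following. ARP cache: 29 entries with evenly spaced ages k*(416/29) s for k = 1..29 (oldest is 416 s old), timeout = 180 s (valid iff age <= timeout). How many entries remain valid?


Ages are k * 416/29 s for k = 1..29 (spacing = 14.3448 s).
Entry k is valid iff k * 416/29 <= 180 iff k <= 29 * 180 / 416 = 12.5481
n_valid = floor(12.5481) = 12
(n_stale = 29 - 12 = 17)

12


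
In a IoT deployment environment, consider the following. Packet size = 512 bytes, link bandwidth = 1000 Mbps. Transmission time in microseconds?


Given: packet = 512 bytes, bandwidth = 1000 Mbps
Packet in bits = 512 * 8 = 4096 bits
Bandwidth = 1000 * 10^6 = 1000000000 bps
Time = 4096 / 1000000000 seconds
Time in us = 4096 * 10^6 / 1000000000 = 4.096

4.096


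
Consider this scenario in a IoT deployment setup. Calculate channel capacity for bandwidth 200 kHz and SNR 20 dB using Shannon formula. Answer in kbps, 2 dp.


Given: B = 200 kHz, SNR = 20 dB
SNR linear = 10^(20/10) = 100
1 + SNR = 101
log2(101) = 6.6582114828
C = 200 * 1000 * 6.6582114828 = 1331642.2966 bps
C = 1331.642297 kbps -> 1331.64 kbps (2 dp)

1331.64


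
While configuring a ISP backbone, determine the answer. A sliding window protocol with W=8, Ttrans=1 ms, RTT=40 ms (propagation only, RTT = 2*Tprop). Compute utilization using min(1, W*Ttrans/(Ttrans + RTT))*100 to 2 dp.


Given: W = 8, Ttrans = 1 ms, RTT = 40 ms (= 2 * Tprop, Tprop = 20 ms)
Cycle time = Ttrans + RTT = 1 + 40 = 41 ms (first packet sent until its ACK returns)
W * Ttrans = 8 * 1 = 8 ms of sending per cycle
W * Ttrans / (Ttrans + RTT) = 8 / 41 = 0.195122
U = min(1, 0.195122) = 0.195122
U% = 19.51%

19.51


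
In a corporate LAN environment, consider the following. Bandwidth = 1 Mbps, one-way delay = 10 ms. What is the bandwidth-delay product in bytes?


Given: bandwidth = 1 Mbps, delay = 10 ms
BDP in bits = 1 * 10^6 * 10 / 1000
BDP in bits = 10000
BDP in bytes = 10000 / 8 = 1250

1250


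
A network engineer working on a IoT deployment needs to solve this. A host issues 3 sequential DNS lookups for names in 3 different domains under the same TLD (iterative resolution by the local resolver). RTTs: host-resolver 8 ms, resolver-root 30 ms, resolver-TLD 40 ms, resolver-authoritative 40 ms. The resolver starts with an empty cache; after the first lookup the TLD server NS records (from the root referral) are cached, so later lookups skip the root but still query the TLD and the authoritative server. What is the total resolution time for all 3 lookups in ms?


Lookup 1 (cold cache): local + root + TLD + auth = 8 + 30 + 40 + 40 = 118 ms
Lookups 2..3 (TLD NS cached -> skip root; new domain -> still ask TLD and auth): local + TLD + auth = 8 + 40 + 40 = 88 ms each
Remaining 2 lookups: 2 * 88 = 176 ms
Total = 118 + 176 = 294 ms

294


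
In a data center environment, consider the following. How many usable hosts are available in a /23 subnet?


Given: subnet mask /23
Host bits = 32 - 23 = 9
Total addresses = 2^9 = 512
Usable hosts = 512 - 2 (network + broadcast) = 510

510


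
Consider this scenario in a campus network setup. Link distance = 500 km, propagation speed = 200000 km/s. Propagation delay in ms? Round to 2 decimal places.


Given: distance = 500 km, speed = 200000 km/s
Delay = distance / speed = 500 / 200000 seconds
Delay in ms = 500 * 1000 / 200000
Delay = 2.5000 ms
Rounded to 2 dp = 2.50 ms

2.50


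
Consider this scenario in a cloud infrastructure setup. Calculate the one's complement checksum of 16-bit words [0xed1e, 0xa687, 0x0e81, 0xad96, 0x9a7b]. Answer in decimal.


Given words: [0xed1e, 0xa687, 0x0e81, 0xad96, 0x9a7b]
Step 1: Sum all words
Raw sum = 60702 + 42631 + 3713 + 44438 + 39547 = 191031
Step 2: Fold carry: (59959 + 2) = 59961
One's complement = ~59961 & 0xFFFF = 5574

5574
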